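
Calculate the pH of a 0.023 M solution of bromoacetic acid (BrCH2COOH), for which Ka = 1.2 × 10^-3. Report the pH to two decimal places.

pH = 2.33

BrCH2COOH ⇌ BrCH2COO- + H+
Ka = x²/(0.023 − x) = 1.2 × 10^-3
The 5% rule fails; solving x² + Ka·x − Ka·C₀ = 0 exactly:
x = (−Ka + √(Ka² + 4·Ka·C₀))/2 = 4.69 × 10^-3 M
pH = −log(4.69 × 10^-3) = 2.33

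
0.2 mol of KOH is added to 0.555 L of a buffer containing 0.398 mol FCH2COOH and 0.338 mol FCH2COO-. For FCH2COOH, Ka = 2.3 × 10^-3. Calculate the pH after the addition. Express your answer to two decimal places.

pH = 3.07

OH- converts FCH2COOH to FCH2COO-: FCH2COOH → 0.198 mol, FCH2COO- → 0.538 mol.
pKa = −log(2.3 × 10^-3) = 2.638
Henderson–Hasselbalch with mole ratio 0.538/0.198: pH = 2.638 + (+0.434)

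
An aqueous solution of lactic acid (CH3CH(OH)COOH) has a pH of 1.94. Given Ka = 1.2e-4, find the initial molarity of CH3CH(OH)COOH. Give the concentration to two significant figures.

[H+] = 10^(-1.94) = 1.15 × 10^-2 M = x
Ka = x²/(C₀ − x) ⇒ C₀ = x + x²/Ka
C₀ = 1.15 × 10^-2 + (1.15 × 10^-2)²/(1.2 × 10^-4) = 1.11 M

C₀ = 1.1 M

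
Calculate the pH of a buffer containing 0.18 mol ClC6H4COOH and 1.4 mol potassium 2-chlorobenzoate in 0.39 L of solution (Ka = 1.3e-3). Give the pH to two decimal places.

pH = 3.78

pKa = −log(1.3 × 10^-3) = 2.886
pH = pKa + log([A⁻]/[HA]) = 2.886 + log(1.4/0.18)
pH = 2.886 + (+0.891) = 3.78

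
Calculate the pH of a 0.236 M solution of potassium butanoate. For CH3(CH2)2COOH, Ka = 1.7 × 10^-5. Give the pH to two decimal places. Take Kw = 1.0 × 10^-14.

CH3(CH2)2COO- is the conjugate base of the weak acid CH3(CH2)2COOH.
Kb = Kw/Ka = 1.0×10^-14 / 1.7 × 10^-5 = 5.88 × 10^-10
From the ICE table, Kb = x²/(0.236 − x) = 5.88 × 10^-10.
Since Kb ≪ C₀, x ≈ √(Kb·C₀) = 1.18 × 10^-5 M.
pOH = 4.93, so pH = 14.00 − pOH = 9.07

pH = 9.07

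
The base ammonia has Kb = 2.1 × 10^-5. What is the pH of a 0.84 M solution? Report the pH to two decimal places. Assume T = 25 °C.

pH = 11.62

NH3 + H2O ⇌ NH4+ + OH-
Kb = [OH-]²/(0.84 − [OH-]) = 2.1 × 10^-5
Neglecting [OH-] in the denominator: [OH-] = √(2.1 × 10^-5 × 0.84) = 4.20 × 10^-3 M
pOH = −log(4.20 × 10^-3) = 2.38; pH = 14.00 − 2.38 = 11.62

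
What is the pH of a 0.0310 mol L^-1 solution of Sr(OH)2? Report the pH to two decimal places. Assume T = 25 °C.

Sr(OH)2 is a strong base (each formula unit releases 2 OH-); [OH-] = 0.062 M.
pOH = -log(0.062) = 1.21
pH = 14.00 - 1.21 = 12.79

pH = 12.79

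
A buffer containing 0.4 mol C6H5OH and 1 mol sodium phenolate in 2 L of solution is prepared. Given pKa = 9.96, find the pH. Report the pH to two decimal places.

Using pH = pKa + log([base]/[acid]) with [base]/[acid] = 1/0.4:
pH = 9.96 + (+0.398) = 10.36

pH = 10.36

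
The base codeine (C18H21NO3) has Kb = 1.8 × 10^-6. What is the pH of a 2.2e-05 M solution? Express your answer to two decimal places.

C18H21NO3 + H2O ⇌ C18H22NO3+ + OH-
From the ICE table, Kb = [OH-]²/(2.2e-05 − [OH-]) = 1.8 × 10^-6.
Here C₀/Kb ≈ 12.2, so the small-[OH-] approximation fails. Use the quadratic:
[OH-] = (−Kb + √(Kb² + 4·Kb·C₀))/2 = 5.46 × 10^-6 M
pOH = −log(5.46 × 10^-6) = 5.26; pH = 14.00 − 5.26 = 8.74

pH = 8.74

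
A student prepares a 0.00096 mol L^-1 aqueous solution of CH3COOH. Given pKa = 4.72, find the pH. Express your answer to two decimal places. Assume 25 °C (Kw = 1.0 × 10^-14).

CH3COOH ⇌ CH3COO- + H+
Ka = 10^(−4.72) = 1.91 × 10^-5
From the ICE table, Ka = [H+]²/(0.00096 − [H+]) = 1.91 × 10^-5.
[H+] is not negligible relative to C₀; solve [H+]² + 1.91e-05·[H+] − 1.83e-08 = 0.
[H+] = (−Ka + √(Ka² + 4·Ka·C₀))/2 = 1.26 × 10^-4 M
pH = −log[H+] = −log(1.26 × 10^-4) = 3.90

pH = 3.90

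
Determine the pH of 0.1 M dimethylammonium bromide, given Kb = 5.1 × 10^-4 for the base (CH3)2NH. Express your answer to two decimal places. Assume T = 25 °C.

pH = 5.85

(CH3)2NH2+ is the conjugate acid of the weak base (CH3)2NH.
Ka = Kw/Kb = 1.0×10^-14 / 5.1 × 10^-4 = 1.96 × 10^-11
From the ICE table, Ka = [H+]²/(0.1 − [H+]) = 1.96 × 10^-11.
Neglecting [H+] in the denominator: [H+] = √(1.96 × 10^-11 × 0.1) = 1.40 × 10^-6 M
pH = −log(1.40 × 10^-6) = 5.85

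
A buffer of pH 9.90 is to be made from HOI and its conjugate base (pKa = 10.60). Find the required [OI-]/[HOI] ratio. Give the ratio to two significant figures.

pH = pKa + log(r) ⇒ log(r) = 9.90 − 10.60 = -0.70
r = [OI-]/[HOI] = 10^(-0.70) = 0.2

ratio = 0.20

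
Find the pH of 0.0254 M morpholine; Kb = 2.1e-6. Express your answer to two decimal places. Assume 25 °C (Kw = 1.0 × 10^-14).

pH = 10.36

C4H8ONH + H2O ⇌ C4H8ONH2+ + OH-
Kb = x²/(0.0254 − x) = 2.1 × 10^-6
Since Kb ≪ C₀, x ≈ √(Kb·C₀) = 2.31 × 10^-4 M.
Check: 0.91% ionized — well under 5%, approximation valid.
pOH = 3.64, so pH = 14.00 − pOH = 10.36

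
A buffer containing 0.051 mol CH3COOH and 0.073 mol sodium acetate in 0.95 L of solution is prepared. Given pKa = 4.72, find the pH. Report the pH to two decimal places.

pH = pKa + log([A⁻]/[HA]) = 4.72 + log(0.073/0.051)
pH = 4.72 + (+0.156) = 4.88

pH = 4.88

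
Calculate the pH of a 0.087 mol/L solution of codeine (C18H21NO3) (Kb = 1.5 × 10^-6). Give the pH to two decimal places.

pH = 10.56

C18H21NO3 + H2O ⇌ C18H22NO3+ + OH-
Kb = [OH-]²/(0.087 − [OH-]) = 1.5 × 10^-6
Since Kb ≪ C₀, [OH-] ≈ √(Kb·C₀) = 3.61 × 10^-4 M.
pOH = −log(3.61 × 10^-4) = 3.44; pH = 14.00 − 3.44 = 10.56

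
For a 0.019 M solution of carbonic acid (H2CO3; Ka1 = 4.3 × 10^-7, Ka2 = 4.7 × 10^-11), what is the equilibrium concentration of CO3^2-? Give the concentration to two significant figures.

4.7 × 10^-11 M

First ionization gives [H+] ≈ [HCO3-] = 9.04 × 10^-5 M.
Second step: Ka2 = [H+][CO3^2-]/[HCO3-] ≈ [CO3^2-] (since [H+] ≈ [HCO3-]).
So [CO3^2-] ≈ Ka2.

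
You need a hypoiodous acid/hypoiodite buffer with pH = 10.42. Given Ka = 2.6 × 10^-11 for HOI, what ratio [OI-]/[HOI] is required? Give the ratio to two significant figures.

ratio = 0.68

pKa = -log(2.6 × 10^-11) = 10.585
pH = pKa + log(r) ⇒ log(r) = 10.42 − 10.585 = -0.165
r = [OI-]/[HOI] = 10^(-0.165) = 0.684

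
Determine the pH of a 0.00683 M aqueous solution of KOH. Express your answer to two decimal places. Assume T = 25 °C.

KOH is a strong base; [OH-] = 0.00683 M.
pOH = -log(0.00683) = 2.17
pH = 14.00 - 2.17 = 11.83

pH = 11.83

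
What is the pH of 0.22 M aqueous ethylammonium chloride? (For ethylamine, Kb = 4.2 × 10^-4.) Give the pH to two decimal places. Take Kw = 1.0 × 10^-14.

C2H5NH3+ is the conjugate acid of the weak base C2H5NH2.
Ka = Kw/Kb = 1.0×10^-14 / 4.2 × 10^-4 = 2.38 × 10^-11
From the ICE table, Ka = [H+]²/(0.22 − [H+]) = 2.38 × 10^-11.
Since Ka ≪ C₀, [H+] ≈ √(Ka·C₀) = 2.29 × 10^-6 M.
pH = −log(2.29 × 10^-6) = 5.64

pH = 5.64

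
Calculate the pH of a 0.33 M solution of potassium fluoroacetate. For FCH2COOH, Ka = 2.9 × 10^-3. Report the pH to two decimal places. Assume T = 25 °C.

pH = 8.03

FCH2COO- is the conjugate base of the weak acid FCH2COOH.
Kb = Kw/Ka = 1.0×10^-14 / 2.9 × 10^-3 = 3.45 × 10^-12
Kb = [OH-]²/(0.33 − [OH-]) = 3.45 × 10^-12
Assume [OH-] ≪ 0.33: [OH-] ≈ √(3.45 × 10^-12 × 0.33) = 1.07 × 10^-6 M
Check: 0.00032% ionized — well under 5%, approximation valid.
pOH = −log(1.07 × 10^-6) = 5.97; pH = 14.00 − 5.97 = 8.03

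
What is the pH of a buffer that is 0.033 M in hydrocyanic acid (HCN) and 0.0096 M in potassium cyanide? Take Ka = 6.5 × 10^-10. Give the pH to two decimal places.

pH = 8.65

pKa = −log(6.5 × 10^-10) = 9.187
Henderson–Hasselbalch: pH = pKa + log([CN-]/[HCN]) = 9.187 + log(0.0096/0.033)
pH = 9.187 + (-0.536) = 8.65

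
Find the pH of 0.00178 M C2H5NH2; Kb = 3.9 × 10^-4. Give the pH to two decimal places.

C2H5NH2 + H2O ⇌ C2H5NH3+ + OH-
From the ICE table, Kb = x²/(0.00178 − x) = 3.9 × 10^-4.
The 5% rule fails; solving x² + Kb·x − Kb·C₀ = 0 exactly:
x = [−0.00039 + √(0.00039² + 2.78e-06)]/2 = 6.61 × 10^-4 M
pOH = −log(6.61 × 10^-4) = 3.18; pH = 14.00 − 3.18 = 10.82

pH = 10.82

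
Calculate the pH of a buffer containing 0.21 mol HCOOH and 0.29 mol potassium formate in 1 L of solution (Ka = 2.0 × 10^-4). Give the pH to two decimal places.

pKa = −log(2.0 × 10^-4) = 3.699
Henderson–Hasselbalch: pH = pKa + log([HCOO-]/[HCOOH]) = 3.699 + log(0.29/0.21)
pH = 3.699 + (+0.140) = 3.84

pH = 3.84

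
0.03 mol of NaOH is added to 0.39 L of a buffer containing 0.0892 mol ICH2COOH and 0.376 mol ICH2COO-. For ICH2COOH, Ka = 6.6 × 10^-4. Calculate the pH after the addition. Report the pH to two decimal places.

OH- converts ICH2COOH to ICH2COO-: ICH2COOH → 0.0592 mol, ICH2COO- → 0.406 mol.
pKa = −log(6.6 × 10^-4) = 3.180
pH = pKa + log(n_ICH2COO-/n_ICH2COOH) = 3.180 + log(0.406/0.0592) = 3.180 + (+0.836)

pH = 4.02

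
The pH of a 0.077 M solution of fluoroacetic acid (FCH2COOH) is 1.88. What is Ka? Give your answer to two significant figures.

Ka = 2.7 × 10^-3

[H+] = 10^(-1.88) = 1.32 × 10^-2 M
At equilibrium [HA] = 0.077 − 1.32 × 10^-2 = 6.38 × 10^-2 M
Ka = [H+][A-]/[HA] = (1.32 × 10^-2)² / 6.38 × 10^-2 = 2.7 × 10^-3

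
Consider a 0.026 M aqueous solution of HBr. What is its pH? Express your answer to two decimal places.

HBr is a strong acid and dissociates completely, so [H+] = 0.026 M.
pH = -log(0.026) = 1.59

pH = 1.59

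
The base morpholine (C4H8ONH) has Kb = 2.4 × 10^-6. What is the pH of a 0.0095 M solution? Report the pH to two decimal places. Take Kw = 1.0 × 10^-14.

pH = 10.18

C4H8ONH + H2O ⇌ C4H8ONH2+ + OH-
From the ICE table, Kb = [OH-]²/(0.0095 − [OH-]) = 2.4 × 10^-6.
Assume [OH-] ≪ 0.0095: [OH-] ≈ √(2.4 × 10^-6 × 0.0095) = 1.51 × 10^-4 M
Check: 1.6% ionized — well under 5%, approximation valid.
pOH = 3.82, so pH = 14.00 − pOH = 10.18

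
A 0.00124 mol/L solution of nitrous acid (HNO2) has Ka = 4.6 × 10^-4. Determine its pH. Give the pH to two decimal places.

HNO2 ⇌ NO2- + H+
From the ICE table, Ka = [H+]²/(0.00124 − [H+]) = 4.6 × 10^-4.
[H+] is not negligible relative to C₀; solve [H+]² + 0.00046·[H+] − 5.7e-07 = 0.
[H+] = (−Ka + √(Ka² + 4·Ka·C₀))/2 = 5.59 × 10^-4 M
pH = −log(5.59 × 10^-4) = 3.25

pH = 3.25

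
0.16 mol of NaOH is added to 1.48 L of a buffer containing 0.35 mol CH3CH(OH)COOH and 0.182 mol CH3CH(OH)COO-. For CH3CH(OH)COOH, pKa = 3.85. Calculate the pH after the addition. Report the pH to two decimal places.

OH- converts CH3CH(OH)COOH to CH3CH(OH)COO-: CH3CH(OH)COOH → 0.19 mol, CH3CH(OH)COO- → 0.342 mol.
pH = pKa + log([A⁻]/[HA]) = 3.85 + log(0.342/0.19) = 3.85 +0.255

pH = 4.11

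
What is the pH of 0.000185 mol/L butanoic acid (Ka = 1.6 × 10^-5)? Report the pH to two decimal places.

pH = 4.33

CH3(CH2)2COOH ⇌ CH3(CH2)2COO- + H+
From the ICE table, Ka = x²/(0.000185 − x) = 1.6 × 10^-5.
The 5% rule fails; solving x² + Ka·x − Ka·C₀ = 0 exactly:
x = (−Ka + √(Ka² + 4·Ka·C₀))/2 = 4.70 × 10^-5 M
pH = −log[H+] = −log(4.70 × 10^-5) = 4.33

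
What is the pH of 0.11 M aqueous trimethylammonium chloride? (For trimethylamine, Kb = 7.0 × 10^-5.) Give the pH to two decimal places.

pH = 5.40

(CH3)3NH+ is the conjugate acid of the weak base (CH3)3N.
Ka = Kw/Kb = 1.0×10^-14 / 7.0 × 10^-5 = 1.43 × 10^-10
Let x = [H+] at equilibrium. Ka = x²/(0.11 − x).
Neglecting x in the denominator: x = √(1.43 × 10^-10 × 0.11) = 3.97 × 10^-6 M
Check: 0.0036% ionized — well under 5%, approximation valid.
pH = −log[H+] = −log(3.97 × 10^-6) = 5.40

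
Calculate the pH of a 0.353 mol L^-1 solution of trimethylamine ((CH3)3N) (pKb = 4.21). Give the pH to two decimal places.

pH = 11.67

(CH3)3N + H2O ⇌ (CH3)3NH+ + OH-
Kb = 10^(−4.21) = 6.17 × 10^-5
From the ICE table, Kb = [OH-]²/(0.353 − [OH-]) = 6.17 × 10^-5.
Neglecting [OH-] in the denominator: [OH-] = √(6.17 × 10^-5 × 0.353) = 4.67 × 10^-3 M
([OH-]/C₀ = 1.3% < 5%, so the approximation holds.)
pOH = −log(4.67 × 10^-3) = 2.33; pH = 14.00 − 2.33 = 11.67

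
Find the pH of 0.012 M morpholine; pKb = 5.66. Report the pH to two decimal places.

C4H8ONH + H2O ⇌ C4H8ONH2+ + OH-
Kb = 10^(−5.66) = 2.19 × 10^-6
Kb = [OH-]²/(0.012 − [OH-]) = 2.19 × 10^-6
Since Kb ≪ C₀, [OH-] ≈ √(Kb·C₀) = 1.62 × 10^-4 M.
([OH-]/C₀ = 1.4% < 5%, so the approximation holds.)
pOH = 3.79, so pH = 14.00 − pOH = 10.21

pH = 10.21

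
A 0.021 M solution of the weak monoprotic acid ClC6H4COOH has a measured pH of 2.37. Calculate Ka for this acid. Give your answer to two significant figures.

[H+] = 10^(-2.37) = 4.27 × 10^-3 M
At equilibrium [HA] = 0.021 − 4.27 × 10^-3 = 1.67 × 10^-2 M
Ka = [H+][A-]/[HA] = (4.27 × 10^-3)² / 1.67 × 10^-2 = 1.1 × 10^-3

Ka = 1.1 × 10^-3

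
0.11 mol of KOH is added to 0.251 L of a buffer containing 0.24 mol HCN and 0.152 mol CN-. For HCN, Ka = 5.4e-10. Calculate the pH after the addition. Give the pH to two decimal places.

pH = 9.57

After neutralization: n(HCN) = 0.13 mol, n(CN-) = 0.262 mol.
pKa = −log(5.4 × 10^-10) = 9.268
Henderson–Hasselbalch with mole ratio 0.262/0.13: pH = 9.268 + (+0.304)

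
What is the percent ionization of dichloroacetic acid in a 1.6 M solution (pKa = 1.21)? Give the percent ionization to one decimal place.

17.8%

Cl2CHCOOH ⇌ Cl2CHCOO- + H+; let x = [H+] at equilibrium.
Ka = 10^(−1.21) = 6.17 × 10^-2
Solve x² + 0.0617x − 0.0987 = 0 → x = 2.85 × 10^-1 M
% ionization = x/C₀ × 100% = 2.85 × 10^-1/1.6 × 100% = 17.8%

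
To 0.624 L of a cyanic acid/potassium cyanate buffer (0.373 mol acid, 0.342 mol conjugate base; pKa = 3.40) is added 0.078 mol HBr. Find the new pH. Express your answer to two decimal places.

After neutralization: n(HOCN) = 0.451 mol, n(OCN-) = 0.264 mol.
pH = pKa + log([A⁻]/[HA]) = 3.40 + log(0.264/0.451) = 3.40 -0.233

pH = 3.17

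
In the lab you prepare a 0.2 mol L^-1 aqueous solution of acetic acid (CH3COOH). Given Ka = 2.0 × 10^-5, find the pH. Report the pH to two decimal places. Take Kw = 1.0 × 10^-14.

CH3COOH ⇌ CH3COO- + H+
Let x = [H+] at equilibrium. Ka = x²/(0.2 − x).
Assume x ≪ 0.2: x ≈ √(2.0 × 10^-5 × 0.2) = 2.00 × 10^-3 M
pH = −log(2.00 × 10^-3) = 2.70

pH = 2.70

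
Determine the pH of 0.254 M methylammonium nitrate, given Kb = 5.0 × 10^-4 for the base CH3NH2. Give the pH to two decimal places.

CH3NH3+ is the conjugate acid of the weak base CH3NH2.
Ka = Kw/Kb = 1.0×10^-14 / 5.0 × 10^-4 = 2.00 × 10^-11
From the ICE table, Ka = x²/(0.254 − x) = 2.00 × 10^-11.
Assume x ≪ 0.254: x ≈ √(2.00 × 10^-11 × 0.254) = 2.25 × 10^-6 M
Check: 0.00089% ionized — well under 5%, approximation valid.
pH = −log(2.25 × 10^-6) = 5.65

pH = 5.65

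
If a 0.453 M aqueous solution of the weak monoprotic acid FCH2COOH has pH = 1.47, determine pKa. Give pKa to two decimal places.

[H+] = 10^(-1.47) = 3.39 × 10^-2 M
At equilibrium [HA] = 0.453 − 3.39 × 10^-2 = 4.19 × 10^-1 M
Ka = [H+][A-]/[HA] = (3.39 × 10^-2)² / 4.19 × 10^-1 = 2.74 × 10^-3
pKa = -log(2.74 × 10^-3) = 2.56

pKa = 2.56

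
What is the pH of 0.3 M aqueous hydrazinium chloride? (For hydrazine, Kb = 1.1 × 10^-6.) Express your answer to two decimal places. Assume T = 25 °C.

N2H5+ is the conjugate acid of the weak base N2H4.
Ka = Kw/Kb = 1.0×10^-14 / 1.1 × 10^-6 = 9.09 × 10^-9
From the ICE table, Ka = x²/(0.3 − x) = 9.09 × 10^-9.
Since Ka ≪ C₀, x ≈ √(Ka·C₀) = 5.22 × 10^-5 M.
pH = −log[H+] = −log(5.22 × 10^-5) = 4.28

pH = 4.28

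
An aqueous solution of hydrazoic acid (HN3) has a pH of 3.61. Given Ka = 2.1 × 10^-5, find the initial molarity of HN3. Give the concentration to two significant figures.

[H+] = 10^(-3.61) = 2.45 × 10^-4 M = x
Ka = x²/(C₀ − x) ⇒ C₀ = x + x²/Ka
C₀ = 2.45 × 10^-4 + (2.45 × 10^-4)²/(2.1 × 10^-5) = 3.10 × 10^-3 M

C₀ = 3.1 × 10^-3 M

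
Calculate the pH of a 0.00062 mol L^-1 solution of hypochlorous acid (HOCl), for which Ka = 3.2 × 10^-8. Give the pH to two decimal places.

HOCl ⇌ OCl- + H+
Ka = [H+]²/(0.00062 − [H+]) = 3.2 × 10^-8
Since Ka ≪ C₀, [H+] ≈ √(Ka·C₀) = 4.45 × 10^-6 M.
pH = −log(4.45 × 10^-6) = 5.35

pH = 5.35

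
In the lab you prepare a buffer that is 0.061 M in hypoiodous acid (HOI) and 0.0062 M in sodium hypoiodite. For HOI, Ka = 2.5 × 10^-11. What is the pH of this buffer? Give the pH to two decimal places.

pH = 9.61

pKa = −log(2.5 × 10^-11) = 10.602
pH = pKa + log([A⁻]/[HA]) = 10.602 + log(0.0062/0.061)
pH = 10.602 + (-0.993) = 9.61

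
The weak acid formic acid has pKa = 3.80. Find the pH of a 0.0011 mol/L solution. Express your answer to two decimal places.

pH = 3.46

HCOOH ⇌ HCOO- + H+
Ka = 10^(−3.80) = 1.58 × 10^-4
From the ICE table, Ka = [H+]²/(0.0011 − [H+]) = 1.58 × 10^-4.
Here C₀/Ka ≈ 6.96, so the small-[H+] approximation fails. Use the quadratic:
[H+] = [−0.000158 + √(0.000158² + 6.95e-07)]/2 = 3.45 × 10^-4 M
pH = −log[H+] = −log(3.45 × 10^-4) = 3.46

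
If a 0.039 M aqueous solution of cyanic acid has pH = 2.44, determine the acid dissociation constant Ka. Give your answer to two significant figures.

Ka = 3.7 × 10^-4

[H+] = 10^(-2.44) = 3.63 × 10^-3 M
At equilibrium [HA] = 0.039 − 3.63 × 10^-3 = 3.54 × 10^-2 M
Ka = [H+][A-]/[HA] = (3.63 × 10^-3)² / 3.54 × 10^-2 = 3.7 × 10^-4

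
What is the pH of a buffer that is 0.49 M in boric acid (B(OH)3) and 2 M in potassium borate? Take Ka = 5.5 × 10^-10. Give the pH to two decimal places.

pH = 9.87

pKa = −log(5.5 × 10^-10) = 9.260
pH = pKa + log([A⁻]/[HA]) = 9.260 + log(2/0.49)
pH = 9.260 + (+0.611) = 9.87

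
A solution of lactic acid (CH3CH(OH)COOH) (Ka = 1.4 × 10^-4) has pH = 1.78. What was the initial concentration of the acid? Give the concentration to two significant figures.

[H+] = 10^(-1.78) = 1.66 × 10^-2 M = x
Ka = x²/(C₀ − x) ⇒ C₀ = x + x²/Ka
C₀ = 1.66 × 10^-2 + (1.66 × 10^-2)²/(1.4 × 10^-4) = 1.98 M

C₀ = 2.0 M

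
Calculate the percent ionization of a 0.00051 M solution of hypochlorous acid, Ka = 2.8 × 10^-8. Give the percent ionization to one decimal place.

0.7%

HOCl ⇌ OCl- + H+; let x = [H+] at equilibrium.
x ≈ √(Ka·C₀) = √(2.8 × 10^-8 × 0.00051) = 3.78 × 10^-6 M
% ionization = x/C₀ × 100% = 3.78 × 10^-6/0.00051 × 100% = 0.7%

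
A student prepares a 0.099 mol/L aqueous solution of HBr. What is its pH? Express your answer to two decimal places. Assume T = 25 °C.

HBr is a strong acid and dissociates completely, so [H+] = 0.099 M.
pH = -log(0.099) = 1.00

pH = 1.00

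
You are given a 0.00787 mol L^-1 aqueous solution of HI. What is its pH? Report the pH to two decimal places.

pH = 2.10

HI is a strong acid and dissociates completely, so [H+] = 0.00787 M.
pH = -log(0.00787) = 2.10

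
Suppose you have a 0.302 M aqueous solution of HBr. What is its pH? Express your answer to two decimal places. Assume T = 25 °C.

HBr is a strong acid and dissociates completely, so [H+] = 0.302 M.
pH = -log(0.302) = 0.52

pH = 0.52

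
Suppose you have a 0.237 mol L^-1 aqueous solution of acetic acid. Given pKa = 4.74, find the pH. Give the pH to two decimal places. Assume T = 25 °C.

CH3COOH ⇌ CH3COO- + H+
Ka = 10^(−4.74) = 1.82 × 10^-5
Ka = x²/(0.237 − x) = 1.82 × 10^-5
Neglecting x in the denominator: x = √(1.82 × 10^-5 × 0.237) = 2.08 × 10^-3 M
pH = −log(2.08 × 10^-3) = 2.68

pH = 2.68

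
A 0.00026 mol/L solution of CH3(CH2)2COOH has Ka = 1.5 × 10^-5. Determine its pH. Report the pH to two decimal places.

pH = 4.26

CH3(CH2)2COOH ⇌ CH3(CH2)2COO- + H+
Let x = [H+] at equilibrium. Ka = x²/(0.00026 − x).
x is not negligible relative to C₀; solve x² + 1.5e-05·x − 3.9e-09 = 0.
x = [−1.5e-05 + √(1.5e-05² + 1.56e-08)]/2 = 5.54 × 10^-5 M
pH = −log(5.54 × 10^-5) = 4.26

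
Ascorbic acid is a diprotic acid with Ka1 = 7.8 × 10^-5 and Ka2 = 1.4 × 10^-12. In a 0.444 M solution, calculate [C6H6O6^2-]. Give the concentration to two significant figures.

First ionization gives [H+] ≈ [HC6H6O6-] = 5.88 × 10^-3 M.
Second step: Ka2 = [H+][C6H6O6^2-]/[HC6H6O6-] ≈ [C6H6O6^2-] (since [H+] ≈ [HC6H6O6-]).
So [C6H6O6^2-] ≈ Ka2.

1.4 × 10^-12 M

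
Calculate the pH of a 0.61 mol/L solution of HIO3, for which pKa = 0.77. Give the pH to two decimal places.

HIO3 ⇌ IO3- + H+
Ka = 10^(−0.77) = 1.70 × 10^-1
Ka = x²/(0.61 − x) = 1.70 × 10^-1
x is not negligible relative to C₀; solve x² + 0.17·x − 0.104 = 0.
x = [−0.17 + √(0.17² + 0.415)]/2 = 2.48 × 10^-1 M
pH = −log[H+] = −log(2.48 × 10^-1) = 0.61

pH = 0.61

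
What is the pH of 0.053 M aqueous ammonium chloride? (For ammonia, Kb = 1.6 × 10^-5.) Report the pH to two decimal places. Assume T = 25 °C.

pH = 5.24

NH4+ is the conjugate acid of the weak base NH3.
Ka = Kw/Kb = 1.0×10^-14 / 1.6 × 10^-5 = 6.25 × 10^-10
Ka = [H+]²/(0.053 − [H+]) = 6.25 × 10^-10
Neglecting [H+] in the denominator: [H+] = √(6.25 × 10^-10 × 0.053) = 5.76 × 10^-6 M
([H+]/C₀ = 0.011% < 5%, so the approximation holds.)
pH = −log(5.76 × 10^-6) = 5.24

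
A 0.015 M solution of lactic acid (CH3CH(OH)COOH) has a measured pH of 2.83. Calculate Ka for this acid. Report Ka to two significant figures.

[H+] = 10^(-2.83) = 1.48 × 10^-3 M
At equilibrium [HA] = 0.015 − 1.48 × 10^-3 = 1.35 × 10^-2 M
Ka = [H+][A-]/[HA] = (1.48 × 10^-3)² / 1.35 × 10^-2 = 1.6 × 10^-4

Ka = 1.6 × 10^-4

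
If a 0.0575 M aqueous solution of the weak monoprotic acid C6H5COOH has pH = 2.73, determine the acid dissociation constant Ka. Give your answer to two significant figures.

Ka = 6.2 × 10^-5

[H+] = 10^(-2.73) = 1.86 × 10^-3 M
At equilibrium [HA] = 0.0575 − 1.86 × 10^-3 = 5.56 × 10^-2 M
Ka = [H+][A-]/[HA] = (1.86 × 10^-3)² / 5.56 × 10^-2 = 6.2 × 10^-5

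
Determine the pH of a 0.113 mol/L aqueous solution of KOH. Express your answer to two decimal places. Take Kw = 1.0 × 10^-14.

pH = 13.05

KOH is a strong base; [OH-] = 0.113 M.
pOH = -log(0.113) = 0.95
pH = 14.00 - 0.95 = 13.05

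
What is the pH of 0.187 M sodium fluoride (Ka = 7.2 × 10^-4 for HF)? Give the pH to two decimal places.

F- is the conjugate base of the weak acid HF.
Kb = Kw/Ka = 1.0×10^-14 / 7.2 × 10^-4 = 1.39 × 10^-11
Let x = [OH-] at equilibrium. Kb = x²/(0.187 − x).
Since Kb ≪ C₀, x ≈ √(Kb·C₀) = 1.61 × 10^-6 M.
pOH = 5.79, so pH = 14.00 − pOH = 8.21

pH = 8.21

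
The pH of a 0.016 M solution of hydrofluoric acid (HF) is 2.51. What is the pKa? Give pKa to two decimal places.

pKa = 3.13

[H+] = 10^(-2.51) = 3.09 × 10^-3 M
At equilibrium [HA] = 0.016 − 3.09 × 10^-3 = 1.29 × 10^-2 M
Ka = [H+][A-]/[HA] = (3.09 × 10^-3)² / 1.29 × 10^-2 = 7.40 × 10^-4
pKa = -log(7.40 × 10^-4) = 3.13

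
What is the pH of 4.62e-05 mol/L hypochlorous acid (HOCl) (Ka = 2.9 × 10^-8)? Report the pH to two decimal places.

HOCl ⇌ OCl- + H+
From the ICE table, Ka = x²/(4.62e-05 − x) = 2.9 × 10^-8.
Neglecting x in the denominator: x = √(2.9 × 10^-8 × 4.62e-05) = 1.16 × 10^-6 M
pH = −log[H+] = −log(1.16 × 10^-6) = 5.94

pH = 5.94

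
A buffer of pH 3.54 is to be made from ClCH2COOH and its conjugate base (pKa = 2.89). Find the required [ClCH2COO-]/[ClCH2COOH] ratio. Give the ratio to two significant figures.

pH = pKa + log(r) ⇒ log(r) = 3.54 − 2.89 = +0.65
r = [ClCH2COO-]/[ClCH2COOH] = 10^(+0.65) = 4.47

ratio = 4.5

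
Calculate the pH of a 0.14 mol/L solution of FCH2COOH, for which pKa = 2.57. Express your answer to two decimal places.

FCH2COOH ⇌ FCH2COO- + H+
Ka = 10^(−2.57) = 2.69 × 10^-3
From the ICE table, Ka = x²/(0.14 − x) = 2.69 × 10^-3.
x is not negligible relative to C₀; solve x² + 0.00269·x − 0.000377 = 0.
x = [−0.00269 + √(0.00269² + 0.00151)]/2 = 1.81 × 10^-2 M
pH = −log[H+] = −log(1.81 × 10^-2) = 1.74

pH = 1.74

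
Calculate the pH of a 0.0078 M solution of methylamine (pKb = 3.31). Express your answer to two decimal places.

CH3NH2 + H2O ⇌ CH3NH3+ + OH-
Kb = 10^(−3.31) = 4.90 × 10^-4
Kb = [OH-]²/(0.0078 − [OH-]) = 4.90 × 10^-4
[OH-] is not negligible relative to C₀; solve [OH-]² + 0.00049·[OH-] − 3.82e-06 = 0.
[OH-] = (−Kb + √(Kb² + 4·Kb·C₀))/2 = 1.73 × 10^-3 M
pOH = −log(1.73 × 10^-3) = 2.76; pH = 14.00 − 2.76 = 11.24

pH = 11.24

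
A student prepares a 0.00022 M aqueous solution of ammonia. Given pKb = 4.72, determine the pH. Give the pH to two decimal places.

NH3 + H2O ⇌ NH4+ + OH-
Kb = 10^(−4.72) = 1.91 × 10^-5
From the ICE table, Kb = [OH-]²/(0.00022 − [OH-]) = 1.91 × 10^-5.
Here C₀/Kb ≈ 11.5, so the small-[OH-] approximation fails. Use the quadratic:
[OH-] = [−1.91e-05 + √(1.91e-05² + 1.68e-08)]/2 = 5.60 × 10^-5 M
pOH = −log(5.60 × 10^-5) = 4.25; pH = 14.00 − 4.25 = 9.75

pH = 9.75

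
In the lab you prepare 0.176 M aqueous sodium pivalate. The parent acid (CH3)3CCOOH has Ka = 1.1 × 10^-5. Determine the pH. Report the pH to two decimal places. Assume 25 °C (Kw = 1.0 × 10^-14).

(CH3)3CCOO- is the conjugate base of the weak acid (CH3)3CCOOH.
Kb = Kw/Ka = 1.0×10^-14 / 1.1 × 10^-5 = 9.09 × 10^-10
From the ICE table, Kb = x²/(0.176 − x) = 9.09 × 10^-10.
Neglecting x in the denominator: x = √(9.09 × 10^-10 × 0.176) = 1.26 × 10^-5 M
pOH = −log(1.26 × 10^-5) = 4.90; pH = 14.00 − 4.90 = 9.10

pH = 9.10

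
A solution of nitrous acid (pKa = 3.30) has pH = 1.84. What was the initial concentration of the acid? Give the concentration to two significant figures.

C₀ = 4.3 × 10^-1 M

[H+] = 10^(-1.84) = 1.45 × 10^-2 M = x
Ka = 10^(−3.30) = 5.01 × 10^-4
Ka = x²/(C₀ − x) ⇒ C₀ = x + x²/Ka
C₀ = 1.45 × 10^-2 + (1.45 × 10^-2)²/(5.01 × 10^-4) = 4.34 × 10^-1 M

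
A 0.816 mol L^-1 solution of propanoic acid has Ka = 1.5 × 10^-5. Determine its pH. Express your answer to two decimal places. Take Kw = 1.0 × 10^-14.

pH = 2.46

CH3CH2COOH ⇌ CH3CH2COO- + H+
Ka = x²/(0.816 − x) = 1.5 × 10^-5
Since Ka ≪ C₀, x ≈ √(Ka·C₀) = 3.50 × 10^-3 M.
pH = −log[H+] = −log(3.50 × 10^-3) = 2.46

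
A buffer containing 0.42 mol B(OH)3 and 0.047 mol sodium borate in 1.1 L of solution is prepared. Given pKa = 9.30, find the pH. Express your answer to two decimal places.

pH = 8.35

pH = pKa + log([A⁻]/[HA]) = 9.30 + log(0.047/0.42)
pH = 9.30 + (-0.951) = 8.35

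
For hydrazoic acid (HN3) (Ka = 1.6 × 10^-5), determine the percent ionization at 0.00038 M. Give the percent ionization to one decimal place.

18.5%

HN3 ⇌ N3- + H+; let x = [H+] at equilibrium.
Solve x² + 1.6e-05x − 6.08e-09 = 0 → x = 7.04 × 10^-5 M
% ionization = x/C₀ × 100% = 7.04 × 10^-5/0.00038 × 100% = 18.5%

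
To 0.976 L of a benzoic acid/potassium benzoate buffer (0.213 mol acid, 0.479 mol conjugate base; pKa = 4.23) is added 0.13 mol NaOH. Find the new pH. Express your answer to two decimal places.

After neutralization: n(C6H5COOH) = 0.083 mol, n(C6H5COO-) = 0.609 mol.
pH = pKa + log([A⁻]/[HA]) = 4.23 + log(0.609/0.083) = 4.23 +0.866

pH = 5.10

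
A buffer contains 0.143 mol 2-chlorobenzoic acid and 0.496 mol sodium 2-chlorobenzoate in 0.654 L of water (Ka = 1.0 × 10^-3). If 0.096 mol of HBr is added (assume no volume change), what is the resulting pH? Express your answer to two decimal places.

pH = 3.22

Added H+ converts ClC6H4COO- to ClC6H4COOH: ClC6H4COOH → 0.239 mol, ClC6H4COO- → 0.4 mol.
pKa = −log(1.0 × 10^-3) = 3.000
Henderson–Hasselbalch with mole ratio 0.4/0.239: pH = 3.000 + (+0.224)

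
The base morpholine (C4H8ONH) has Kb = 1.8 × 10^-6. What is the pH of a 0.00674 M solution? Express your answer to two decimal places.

pH = 10.04

C4H8ONH + H2O ⇌ C4H8ONH2+ + OH-
From the ICE table, Kb = x²/(0.00674 − x) = 1.8 × 10^-6.
Since Kb ≪ C₀, x ≈ √(Kb·C₀) = 1.10 × 10^-4 M.
Check: 1.6% ionized — well under 5%, approximation valid.
pOH = 3.96, so pH = 14.00 − pOH = 10.04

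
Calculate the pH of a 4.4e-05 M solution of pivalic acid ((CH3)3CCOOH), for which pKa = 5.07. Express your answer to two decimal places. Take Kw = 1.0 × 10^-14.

(CH3)3CCOOH ⇌ (CH3)3CCOO- + H+
Ka = 10^(−5.07) = 8.51 × 10^-6
From the ICE table, Ka = x²/(4.4e-05 − x) = 8.51 × 10^-6.
Here C₀/Ka ≈ 5.17, so the small-x approximation fails. Use the quadratic:
x = [−8.51e-06 + √(8.51e-06² + 1.5e-09)]/2 = 1.56 × 10^-5 M
pH = −log(1.56 × 10^-5) = 4.81

pH = 4.81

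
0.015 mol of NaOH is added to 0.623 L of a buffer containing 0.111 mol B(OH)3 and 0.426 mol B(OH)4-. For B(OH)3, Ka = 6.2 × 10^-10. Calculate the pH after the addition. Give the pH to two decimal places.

pH = 9.87

After neutralization: n(B(OH)3) = 0.096 mol, n(B(OH)4-) = 0.441 mol.
pKa = −log(6.2 × 10^-10) = 9.208
pH = pKa + log([A⁻]/[HA]) = 9.208 + log(0.441/0.096) = 9.208 +0.662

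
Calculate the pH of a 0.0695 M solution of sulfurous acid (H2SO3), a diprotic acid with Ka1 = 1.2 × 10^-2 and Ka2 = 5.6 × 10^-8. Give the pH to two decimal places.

Ka1 ≫ Ka2, so treat the first dissociation as the only significant source of H+.
Ka1 = x²/(0.0695 − x) = 1.2 × 10^-2
Solving the quadratic: x = (−Ka1 + √(Ka1² + 4·Ka1·C₀))/2 = 2.35 × 10^-2 M
pH = −log(2.35 × 10^-2) = 1.63

pH = 1.63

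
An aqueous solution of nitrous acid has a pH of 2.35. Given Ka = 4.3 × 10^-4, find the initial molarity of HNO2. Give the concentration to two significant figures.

[H+] = 10^(-2.35) = 4.47 × 10^-3 M = x
Ka = x²/(C₀ − x) ⇒ C₀ = x + x²/Ka
C₀ = 4.47 × 10^-3 + (4.47 × 10^-3)²/(4.3 × 10^-4) = 5.09 × 10^-2 M

C₀ = 5.1 × 10^-2 M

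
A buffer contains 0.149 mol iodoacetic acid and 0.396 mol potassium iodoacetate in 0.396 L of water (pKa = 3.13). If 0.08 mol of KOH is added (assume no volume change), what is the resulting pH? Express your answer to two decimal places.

After neutralization: n(ICH2COOH) = 0.069 mol, n(ICH2COO-) = 0.476 mol.
Henderson–Hasselbalch with mole ratio 0.476/0.069: pH = 3.13 + (+0.839)

pH = 3.97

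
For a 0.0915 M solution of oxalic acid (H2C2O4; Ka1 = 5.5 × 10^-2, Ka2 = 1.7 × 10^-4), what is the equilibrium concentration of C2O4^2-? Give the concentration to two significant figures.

1.7 × 10^-4 M

First ionization gives [H+] ≈ [HC2O4-] = 4.86 × 10^-2 M.
Second step: Ka2 = [H+][C2O4^2-]/[HC2O4-] ≈ [C2O4^2-] (since [H+] ≈ [HC2O4-]).
So [C2O4^2-] ≈ Ka2.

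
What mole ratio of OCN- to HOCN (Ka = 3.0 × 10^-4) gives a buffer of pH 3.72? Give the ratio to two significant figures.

ratio = 1.6

pKa = -log(3.0 × 10^-4) = 3.523
pH = pKa + log(r) ⇒ log(r) = 3.72 − 3.523 = +0.197
r = [OCN-]/[HOCN] = 10^(+0.197) = 1.57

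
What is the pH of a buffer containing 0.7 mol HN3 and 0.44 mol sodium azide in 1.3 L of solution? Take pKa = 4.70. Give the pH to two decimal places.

pH = 4.50

Using pH = pKa + log([base]/[acid]) with [base]/[acid] = 0.44/0.7:
pH = 4.70 + (-0.202) = 4.50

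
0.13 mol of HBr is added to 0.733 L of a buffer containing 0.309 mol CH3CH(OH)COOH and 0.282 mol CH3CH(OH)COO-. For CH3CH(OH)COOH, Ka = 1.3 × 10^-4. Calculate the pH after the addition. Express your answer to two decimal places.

pH = 3.43

After neutralization: n(CH3CH(OH)COOH) = 0.439 mol, n(CH3CH(OH)COO-) = 0.152 mol.
pKa = −log(1.3 × 10^-4) = 3.886
pH = pKa + log(n_CH3CH(OH)COO-/n_CH3CH(OH)COOH) = 3.886 + log(0.152/0.439) = 3.886 + (-0.461)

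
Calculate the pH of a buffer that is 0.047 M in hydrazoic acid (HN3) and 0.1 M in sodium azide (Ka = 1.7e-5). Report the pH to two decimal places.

pH = 5.10

pKa = −log(1.7 × 10^-5) = 4.770
Using pH = pKa + log([base]/[acid]) with [base]/[acid] = 0.1/0.047:
pH = 4.770 + (+0.328) = 5.10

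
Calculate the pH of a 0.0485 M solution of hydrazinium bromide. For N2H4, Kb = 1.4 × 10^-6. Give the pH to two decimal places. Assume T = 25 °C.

pH = 4.73

N2H5+ is the conjugate acid of the weak base N2H4.
Ka = Kw/Kb = 1.0×10^-14 / 1.4 × 10^-6 = 7.14 × 10^-9
From the ICE table, Ka = [H+]²/(0.0485 − [H+]) = 7.14 × 10^-9.
Assume [H+] ≪ 0.0485: [H+] ≈ √(7.14 × 10^-9 × 0.0485) = 1.86 × 10^-5 M
([H+]/C₀ = 0.038% < 5%, so the approximation holds.)
pH = −log(1.86 × 10^-5) = 4.73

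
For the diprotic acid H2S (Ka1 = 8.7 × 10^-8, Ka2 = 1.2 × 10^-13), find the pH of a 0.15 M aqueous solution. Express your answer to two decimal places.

Ka1 ≫ Ka2, so treat the first dissociation as the only significant source of H+.
Ka1 = x²/(0.15 − x) = 8.7 × 10^-8
x ≈ √(8.7 × 10^-8 × 0.15) = 1.14 × 10^-4 M
pH = −log(1.14 × 10^-4) = 3.94

pH = 3.94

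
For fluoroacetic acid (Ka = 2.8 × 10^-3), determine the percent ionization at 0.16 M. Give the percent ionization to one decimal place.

FCH2COOH ⇌ FCH2COO- + H+; let x = [H+] at equilibrium.
Ka = x²/(C₀ − x); solving the quadratic gives x = 1.98 × 10^-2 M.
% ionization = x/C₀ × 100% = 1.98 × 10^-2/0.16 × 100% = 12.4%

12.4%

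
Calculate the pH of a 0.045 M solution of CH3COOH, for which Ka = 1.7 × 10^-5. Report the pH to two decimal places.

CH3COOH ⇌ CH3COO- + H+
Ka = x²/(0.045 − x) = 1.7 × 10^-5
Assume x ≪ 0.045: x ≈ √(1.7 × 10^-5 × 0.045) = 8.75 × 10^-4 M
(x/C₀ = 1.9% < 5%, so the approximation holds.)
pH = −log(8.75 × 10^-4) = 3.06

pH = 3.06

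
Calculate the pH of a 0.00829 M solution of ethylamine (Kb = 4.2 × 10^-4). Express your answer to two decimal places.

C2H5NH2 + H2O ⇌ C2H5NH3+ + OH-
From the ICE table, Kb = x²/(0.00829 − x) = 4.2 × 10^-4.
The 5% rule fails; solving x² + Kb·x − Kb·C₀ = 0 exactly:
x = [−0.00042 + √(0.00042² + 1.39e-05)]/2 = 1.67 × 10^-3 M
pOH = 2.78, so pH = 14.00 − pOH = 11.22

pH = 11.22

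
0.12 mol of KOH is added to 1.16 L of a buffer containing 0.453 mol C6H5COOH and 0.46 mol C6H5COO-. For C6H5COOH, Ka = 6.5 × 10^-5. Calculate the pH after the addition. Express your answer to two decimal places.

After neutralization: n(C6H5COOH) = 0.333 mol, n(C6H5COO-) = 0.58 mol.
pKa = −log(6.5 × 10^-5) = 4.187
pH = pKa + log([A⁻]/[HA]) = 4.187 + log(0.58/0.333) = 4.187 +0.241

pH = 4.43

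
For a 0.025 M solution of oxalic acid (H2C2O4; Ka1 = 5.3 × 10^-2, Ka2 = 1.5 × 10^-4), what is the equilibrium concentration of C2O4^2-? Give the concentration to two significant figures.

1.5 × 10^-4 M

First ionization gives [H+] ≈ [HC2O4-] = 1.85 × 10^-2 M.
Second step: Ka2 = [H+][C2O4^2-]/[HC2O4-] ≈ [C2O4^2-] (since [H+] ≈ [HC2O4-]).
So [C2O4^2-] ≈ Ka2.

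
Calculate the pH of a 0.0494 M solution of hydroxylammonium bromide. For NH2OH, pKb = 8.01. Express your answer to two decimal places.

NH3OH+ is the conjugate acid of the weak base NH2OH.
Kb = 10^(−8.01) = 9.77 × 10^-9
Ka = Kw/Kb = 1.0×10^-14 / 9.77 × 10^-9 = 1.02 × 10^-6
From the ICE table, Ka = x²/(0.0494 − x) = 1.02 × 10^-6.
Since Ka ≪ C₀, x ≈ √(Ka·C₀) = 2.24 × 10^-4 M.
(x/C₀ = 0.45% < 5%, so the approximation holds.)
pH = −log(2.24 × 10^-4) = 3.65

pH = 3.65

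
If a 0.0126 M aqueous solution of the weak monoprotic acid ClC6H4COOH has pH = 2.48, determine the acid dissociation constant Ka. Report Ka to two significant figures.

[H+] = 10^(-2.48) = 3.31 × 10^-3 M
At equilibrium [HA] = 0.0126 − 3.31 × 10^-3 = 9.29 × 10^-3 M
Ka = [H+][A-]/[HA] = (3.31 × 10^-3)² / 9.29 × 10^-3 = 1.2 × 10^-3

Ka = 1.2 × 10^-3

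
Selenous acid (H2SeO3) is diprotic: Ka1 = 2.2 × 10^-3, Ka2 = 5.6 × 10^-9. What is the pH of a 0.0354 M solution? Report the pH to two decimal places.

pH = 2.11

Since Ka1 ≫ Ka2, the first ionization dominates [H+].
Ka1 = x²/(0.0354 − x) = 2.2 × 10^-3
Solving the quadratic: x = (−Ka1 + √(Ka1² + 4·Ka1·C₀))/2 = 7.79 × 10^-3 M
pH = −log(7.79 × 10^-3) = 2.11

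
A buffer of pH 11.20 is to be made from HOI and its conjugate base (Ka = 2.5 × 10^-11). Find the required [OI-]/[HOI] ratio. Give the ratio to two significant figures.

ratio = 4.0

pKa = -log(2.5 × 10^-11) = 10.602
pH = pKa + log(r) ⇒ log(r) = 11.20 − 10.602 = +0.598
r = [OI-]/[HOI] = 10^(+0.598) = 3.96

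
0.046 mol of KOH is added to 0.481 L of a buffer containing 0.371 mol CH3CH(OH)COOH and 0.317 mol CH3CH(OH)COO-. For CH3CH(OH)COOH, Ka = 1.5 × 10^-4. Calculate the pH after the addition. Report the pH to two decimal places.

After neutralization: n(CH3CH(OH)COOH) = 0.325 mol, n(CH3CH(OH)COO-) = 0.363 mol.
pKa = −log(1.5 × 10^-4) = 3.824
pH = pKa + log(n_CH3CH(OH)COO-/n_CH3CH(OH)COOH) = 3.824 + log(0.363/0.325) = 3.824 + (+0.048)

pH = 3.87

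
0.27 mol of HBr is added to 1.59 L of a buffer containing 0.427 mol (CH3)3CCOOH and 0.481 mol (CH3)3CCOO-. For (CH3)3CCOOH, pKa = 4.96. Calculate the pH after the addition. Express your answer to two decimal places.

After neutralization: n((CH3)3CCOOH) = 0.697 mol, n((CH3)3CCOO-) = 0.211 mol.
pH = pKa + log(n_(CH3)3CCOO-/n_(CH3)3CCOOH) = 4.96 + log(0.211/0.697) = 4.96 + (-0.519)

pH = 4.44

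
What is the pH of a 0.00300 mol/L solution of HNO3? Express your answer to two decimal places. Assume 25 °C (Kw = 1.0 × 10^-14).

HNO3 is a strong acid and dissociates completely, so [H+] = 0.00300 M.
pH = -log(0.003) = 2.52

pH = 2.52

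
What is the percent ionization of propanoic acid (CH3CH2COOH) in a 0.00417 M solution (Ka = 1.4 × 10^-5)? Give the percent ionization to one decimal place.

5.6%

CH3CH2COOH ⇌ CH3CH2COO- + H+; let x = [H+] at equilibrium.
Ka = x²/(C₀ − x); solving the quadratic gives x = 2.35 × 10^-4 M.
% ionization = x/C₀ × 100% = 2.35 × 10^-4/0.00417 × 100% = 5.6%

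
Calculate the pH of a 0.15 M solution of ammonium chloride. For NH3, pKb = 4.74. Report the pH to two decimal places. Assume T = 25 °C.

NH4+ is the conjugate acid of the weak base NH3.
Kb = 10^(−4.74) = 1.82 × 10^-5
Ka = Kw/Kb = 1.0×10^-14 / 1.82 × 10^-5 = 5.49 × 10^-10
From the ICE table, Ka = x²/(0.15 − x) = 5.49 × 10^-10.
Neglecting x in the denominator: x = √(5.49 × 10^-10 × 0.15) = 9.07 × 10^-6 M
pH = −log[H+] = −log(9.07 × 10^-6) = 5.04

pH = 5.04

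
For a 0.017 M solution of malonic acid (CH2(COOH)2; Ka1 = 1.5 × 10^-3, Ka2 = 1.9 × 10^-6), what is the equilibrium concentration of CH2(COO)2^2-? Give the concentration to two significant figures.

1.9 × 10^-6 M

First ionization gives [H+] ≈ [CH2(COOH)COO-] = 4.36 × 10^-3 M.
Second step: Ka2 = [H+][CH2(COO)2^2-]/[CH2(COOH)COO-] ≈ [CH2(COO)2^2-] (since [H+] ≈ [CH2(COOH)COO-]).
So [CH2(COO)2^2-] ≈ Ka2.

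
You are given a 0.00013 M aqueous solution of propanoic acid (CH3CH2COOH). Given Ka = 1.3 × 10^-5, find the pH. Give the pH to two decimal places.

CH3CH2COOH ⇌ CH3CH2COO- + H+
Let x = [H+] at equilibrium. Ka = x²/(0.00013 − x).
The 5% rule fails; solving x² + Ka·x − Ka·C₀ = 0 exactly:
x = [−1.3e-05 + √(1.3e-05² + 6.76e-09)]/2 = 3.51 × 10^-5 M
pH = −log(3.51 × 10^-5) = 4.45

pH = 4.45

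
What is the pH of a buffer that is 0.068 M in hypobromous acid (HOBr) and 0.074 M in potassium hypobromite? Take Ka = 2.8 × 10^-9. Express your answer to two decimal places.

pH = 8.59

pKa = −log(2.8 × 10^-9) = 8.553
Using pH = pKa + log([base]/[acid]) with [base]/[acid] = 0.074/0.068:
pH = 8.553 + (+0.037) = 8.59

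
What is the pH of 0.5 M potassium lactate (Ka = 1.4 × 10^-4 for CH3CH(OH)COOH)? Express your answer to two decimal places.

CH3CH(OH)COO- is the conjugate base of the weak acid CH3CH(OH)COOH.
Kb = Kw/Ka = 1.0×10^-14 / 1.4 × 10^-4 = 7.14 × 10^-11
From the ICE table, Kb = [OH-]²/(0.5 − [OH-]) = 7.14 × 10^-11.
Assume [OH-] ≪ 0.5: [OH-] ≈ √(7.14 × 10^-11 × 0.5) = 5.97 × 10^-6 M
Check: 0.0012% ionized — well under 5%, approximation valid.
pOH = 5.22, so pH = 14.00 − pOH = 8.78

pH = 8.78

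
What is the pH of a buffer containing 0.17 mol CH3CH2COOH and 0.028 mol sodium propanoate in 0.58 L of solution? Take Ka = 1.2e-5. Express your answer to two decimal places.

pKa = −log(1.2 × 10^-5) = 4.921
pH = pKa + log([A⁻]/[HA]) = 4.921 + log(0.028/0.17)
pH = 4.921 + (-0.783) = 4.14

pH = 4.14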